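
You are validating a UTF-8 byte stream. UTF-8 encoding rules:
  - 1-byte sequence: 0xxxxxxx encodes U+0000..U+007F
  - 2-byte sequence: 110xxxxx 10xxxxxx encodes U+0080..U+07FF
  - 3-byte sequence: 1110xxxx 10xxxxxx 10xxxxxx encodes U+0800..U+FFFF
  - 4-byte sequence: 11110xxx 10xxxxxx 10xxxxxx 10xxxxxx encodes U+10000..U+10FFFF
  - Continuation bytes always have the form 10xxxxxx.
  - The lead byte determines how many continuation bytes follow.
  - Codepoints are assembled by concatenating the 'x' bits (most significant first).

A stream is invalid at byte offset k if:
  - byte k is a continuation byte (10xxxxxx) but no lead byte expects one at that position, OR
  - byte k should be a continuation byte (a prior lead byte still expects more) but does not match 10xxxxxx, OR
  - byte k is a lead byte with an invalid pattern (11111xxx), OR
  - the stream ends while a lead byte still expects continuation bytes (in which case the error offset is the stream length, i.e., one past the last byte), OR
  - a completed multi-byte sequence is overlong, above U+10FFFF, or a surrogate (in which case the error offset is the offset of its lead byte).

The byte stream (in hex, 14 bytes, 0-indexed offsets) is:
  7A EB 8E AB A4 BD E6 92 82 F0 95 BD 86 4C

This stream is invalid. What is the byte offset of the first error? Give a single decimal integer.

Byte[0]=7A: 1-byte ASCII. cp=U+007A
Byte[1]=EB: 3-byte lead, need 2 cont bytes. acc=0xB
Byte[2]=8E: continuation. acc=(acc<<6)|0x0E=0x2CE
Byte[3]=AB: continuation. acc=(acc<<6)|0x2B=0xB3AB
Completed: cp=U+B3AB (starts at byte 1)
Byte[4]=A4: INVALID lead byte (not 0xxx/110x/1110/11110)

Answer: 4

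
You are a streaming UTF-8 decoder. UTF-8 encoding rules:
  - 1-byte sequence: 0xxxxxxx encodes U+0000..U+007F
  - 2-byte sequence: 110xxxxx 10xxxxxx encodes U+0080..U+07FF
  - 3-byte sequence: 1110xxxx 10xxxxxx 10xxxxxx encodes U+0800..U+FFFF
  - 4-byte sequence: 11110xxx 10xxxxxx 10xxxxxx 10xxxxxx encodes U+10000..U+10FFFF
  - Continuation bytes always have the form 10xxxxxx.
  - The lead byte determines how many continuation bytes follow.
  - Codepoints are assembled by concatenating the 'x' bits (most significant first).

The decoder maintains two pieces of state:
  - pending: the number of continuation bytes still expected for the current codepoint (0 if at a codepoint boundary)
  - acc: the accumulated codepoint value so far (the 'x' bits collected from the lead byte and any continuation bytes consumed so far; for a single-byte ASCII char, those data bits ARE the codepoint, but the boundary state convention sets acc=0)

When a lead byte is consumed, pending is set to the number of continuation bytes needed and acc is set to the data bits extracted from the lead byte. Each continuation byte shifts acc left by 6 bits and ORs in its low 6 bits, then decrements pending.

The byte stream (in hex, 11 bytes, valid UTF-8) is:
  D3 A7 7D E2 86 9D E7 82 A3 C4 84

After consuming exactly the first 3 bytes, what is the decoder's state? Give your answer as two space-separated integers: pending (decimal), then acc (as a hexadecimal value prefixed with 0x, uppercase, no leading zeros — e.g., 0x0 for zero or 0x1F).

Answer: 0 0x0

Derivation:
Byte[0]=D3: 2-byte lead. pending=1, acc=0x13
Byte[1]=A7: continuation. acc=(acc<<6)|0x27=0x4E7, pending=0
Byte[2]=7D: 1-byte. pending=0, acc=0x0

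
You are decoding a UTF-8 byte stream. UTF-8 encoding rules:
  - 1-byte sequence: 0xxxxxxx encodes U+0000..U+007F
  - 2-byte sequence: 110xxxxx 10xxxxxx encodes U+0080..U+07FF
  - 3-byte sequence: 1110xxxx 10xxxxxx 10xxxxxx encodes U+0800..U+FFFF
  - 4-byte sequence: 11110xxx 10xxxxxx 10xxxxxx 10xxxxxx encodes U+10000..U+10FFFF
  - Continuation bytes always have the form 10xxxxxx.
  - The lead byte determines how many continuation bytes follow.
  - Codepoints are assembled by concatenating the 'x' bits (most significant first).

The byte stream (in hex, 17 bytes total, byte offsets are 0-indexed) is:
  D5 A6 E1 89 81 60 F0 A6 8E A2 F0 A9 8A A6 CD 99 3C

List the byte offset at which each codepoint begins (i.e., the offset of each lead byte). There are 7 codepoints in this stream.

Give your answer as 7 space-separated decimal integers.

Answer: 0 2 5 6 10 14 16

Derivation:
Byte[0]=D5: 2-byte lead, need 1 cont bytes. acc=0x15
Byte[1]=A6: continuation. acc=(acc<<6)|0x26=0x566
Completed: cp=U+0566 (starts at byte 0)
Byte[2]=E1: 3-byte lead, need 2 cont bytes. acc=0x1
Byte[3]=89: continuation. acc=(acc<<6)|0x09=0x49
Byte[4]=81: continuation. acc=(acc<<6)|0x01=0x1241
Completed: cp=U+1241 (starts at byte 2)
Byte[5]=60: 1-byte ASCII. cp=U+0060
Byte[6]=F0: 4-byte lead, need 3 cont bytes. acc=0x0
Byte[7]=A6: continuation. acc=(acc<<6)|0x26=0x26
Byte[8]=8E: continuation. acc=(acc<<6)|0x0E=0x98E
Byte[9]=A2: continuation. acc=(acc<<6)|0x22=0x263A2
Completed: cp=U+263A2 (starts at byte 6)
Byte[10]=F0: 4-byte lead, need 3 cont bytes. acc=0x0
Byte[11]=A9: continuation. acc=(acc<<6)|0x29=0x29
Byte[12]=8A: continuation. acc=(acc<<6)|0x0A=0xA4A
Byte[13]=A6: continuation. acc=(acc<<6)|0x26=0x292A6
Completed: cp=U+292A6 (starts at byte 10)
Byte[14]=CD: 2-byte lead, need 1 cont bytes. acc=0xD
Byte[15]=99: continuation. acc=(acc<<6)|0x19=0x359
Completed: cp=U+0359 (starts at byte 14)
Byte[16]=3C: 1-byte ASCII. cp=U+003C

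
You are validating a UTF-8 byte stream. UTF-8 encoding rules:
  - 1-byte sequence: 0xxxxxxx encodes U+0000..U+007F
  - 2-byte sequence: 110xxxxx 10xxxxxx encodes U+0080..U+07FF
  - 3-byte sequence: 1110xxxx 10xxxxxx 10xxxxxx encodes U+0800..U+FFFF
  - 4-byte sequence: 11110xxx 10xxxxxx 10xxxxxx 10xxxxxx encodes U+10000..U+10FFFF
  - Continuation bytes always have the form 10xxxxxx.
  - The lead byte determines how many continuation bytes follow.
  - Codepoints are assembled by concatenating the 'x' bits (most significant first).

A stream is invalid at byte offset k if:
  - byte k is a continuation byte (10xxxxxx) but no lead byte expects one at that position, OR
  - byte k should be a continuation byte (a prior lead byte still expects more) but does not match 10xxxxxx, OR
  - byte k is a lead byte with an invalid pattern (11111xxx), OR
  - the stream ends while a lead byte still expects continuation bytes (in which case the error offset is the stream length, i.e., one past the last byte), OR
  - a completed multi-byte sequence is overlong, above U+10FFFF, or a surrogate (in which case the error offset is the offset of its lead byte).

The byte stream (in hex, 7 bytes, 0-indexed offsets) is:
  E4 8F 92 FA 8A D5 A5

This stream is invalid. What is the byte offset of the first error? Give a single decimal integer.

Answer: 3

Derivation:
Byte[0]=E4: 3-byte lead, need 2 cont bytes. acc=0x4
Byte[1]=8F: continuation. acc=(acc<<6)|0x0F=0x10F
Byte[2]=92: continuation. acc=(acc<<6)|0x12=0x43D2
Completed: cp=U+43D2 (starts at byte 0)
Byte[3]=FA: INVALID lead byte (not 0xxx/110x/1110/11110)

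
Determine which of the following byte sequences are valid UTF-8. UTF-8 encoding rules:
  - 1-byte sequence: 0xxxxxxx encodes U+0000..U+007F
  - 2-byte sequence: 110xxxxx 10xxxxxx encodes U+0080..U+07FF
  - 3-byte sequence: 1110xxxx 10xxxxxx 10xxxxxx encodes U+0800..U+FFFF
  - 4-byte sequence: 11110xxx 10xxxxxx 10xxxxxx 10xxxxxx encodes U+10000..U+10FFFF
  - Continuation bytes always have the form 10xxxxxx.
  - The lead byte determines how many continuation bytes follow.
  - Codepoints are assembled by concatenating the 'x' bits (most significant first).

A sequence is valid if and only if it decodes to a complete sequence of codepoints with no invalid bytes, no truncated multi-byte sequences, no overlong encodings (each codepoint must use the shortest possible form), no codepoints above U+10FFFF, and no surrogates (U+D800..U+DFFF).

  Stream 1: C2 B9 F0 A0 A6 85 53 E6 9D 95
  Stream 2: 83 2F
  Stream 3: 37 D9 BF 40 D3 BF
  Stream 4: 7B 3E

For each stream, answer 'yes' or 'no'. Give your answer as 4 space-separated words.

Answer: yes no yes yes

Derivation:
Stream 1: decodes cleanly. VALID
Stream 2: error at byte offset 0. INVALID
Stream 3: decodes cleanly. VALID
Stream 4: decodes cleanly. VALID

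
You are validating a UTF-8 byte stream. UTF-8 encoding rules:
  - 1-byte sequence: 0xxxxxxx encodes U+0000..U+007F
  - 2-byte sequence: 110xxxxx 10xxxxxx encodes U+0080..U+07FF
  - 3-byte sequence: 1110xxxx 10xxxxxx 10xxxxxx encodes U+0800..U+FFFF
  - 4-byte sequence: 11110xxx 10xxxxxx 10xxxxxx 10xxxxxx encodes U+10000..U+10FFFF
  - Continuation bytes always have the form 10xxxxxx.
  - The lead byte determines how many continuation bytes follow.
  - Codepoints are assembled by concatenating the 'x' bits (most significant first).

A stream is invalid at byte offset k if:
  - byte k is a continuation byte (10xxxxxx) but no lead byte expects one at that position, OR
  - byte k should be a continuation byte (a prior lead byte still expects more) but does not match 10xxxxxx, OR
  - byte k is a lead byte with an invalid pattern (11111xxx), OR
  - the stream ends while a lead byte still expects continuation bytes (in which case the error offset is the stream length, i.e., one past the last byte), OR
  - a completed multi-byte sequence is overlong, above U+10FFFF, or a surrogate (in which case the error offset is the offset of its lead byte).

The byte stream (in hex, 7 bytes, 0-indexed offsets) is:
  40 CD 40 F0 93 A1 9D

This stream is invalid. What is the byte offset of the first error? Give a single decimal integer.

Answer: 2

Derivation:
Byte[0]=40: 1-byte ASCII. cp=U+0040
Byte[1]=CD: 2-byte lead, need 1 cont bytes. acc=0xD
Byte[2]=40: expected 10xxxxxx continuation. INVALID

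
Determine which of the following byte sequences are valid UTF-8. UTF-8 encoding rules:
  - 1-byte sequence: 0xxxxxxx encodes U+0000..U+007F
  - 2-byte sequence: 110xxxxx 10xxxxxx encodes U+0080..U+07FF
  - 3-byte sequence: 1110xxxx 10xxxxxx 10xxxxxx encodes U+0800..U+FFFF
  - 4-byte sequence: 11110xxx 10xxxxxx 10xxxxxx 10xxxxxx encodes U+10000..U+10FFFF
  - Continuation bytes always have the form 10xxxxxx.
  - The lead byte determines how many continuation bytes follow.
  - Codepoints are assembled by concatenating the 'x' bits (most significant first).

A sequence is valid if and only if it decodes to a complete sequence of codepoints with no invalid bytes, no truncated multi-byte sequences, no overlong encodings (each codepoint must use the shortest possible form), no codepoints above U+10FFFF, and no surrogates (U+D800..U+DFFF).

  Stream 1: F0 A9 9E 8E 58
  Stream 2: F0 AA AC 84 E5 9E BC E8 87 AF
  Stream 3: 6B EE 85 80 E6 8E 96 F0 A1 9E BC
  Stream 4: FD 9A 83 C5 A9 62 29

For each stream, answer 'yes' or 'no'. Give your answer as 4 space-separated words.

Stream 1: decodes cleanly. VALID
Stream 2: decodes cleanly. VALID
Stream 3: decodes cleanly. VALID
Stream 4: error at byte offset 0. INVALID

Answer: yes yes yes no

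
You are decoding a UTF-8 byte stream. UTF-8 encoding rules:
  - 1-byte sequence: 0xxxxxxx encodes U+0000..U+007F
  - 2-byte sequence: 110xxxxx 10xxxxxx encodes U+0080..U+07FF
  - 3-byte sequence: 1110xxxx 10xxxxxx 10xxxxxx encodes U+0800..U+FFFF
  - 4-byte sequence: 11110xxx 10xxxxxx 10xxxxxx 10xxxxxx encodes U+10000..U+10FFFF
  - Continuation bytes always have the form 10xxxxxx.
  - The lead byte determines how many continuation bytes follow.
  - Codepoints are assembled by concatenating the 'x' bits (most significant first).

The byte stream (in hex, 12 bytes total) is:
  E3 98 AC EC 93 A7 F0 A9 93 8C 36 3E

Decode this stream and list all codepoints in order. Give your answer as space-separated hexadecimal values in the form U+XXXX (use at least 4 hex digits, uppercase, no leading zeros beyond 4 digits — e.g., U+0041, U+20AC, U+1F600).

Answer: U+362C U+C4E7 U+294CC U+0036 U+003E

Derivation:
Byte[0]=E3: 3-byte lead, need 2 cont bytes. acc=0x3
Byte[1]=98: continuation. acc=(acc<<6)|0x18=0xD8
Byte[2]=AC: continuation. acc=(acc<<6)|0x2C=0x362C
Completed: cp=U+362C (starts at byte 0)
Byte[3]=EC: 3-byte lead, need 2 cont bytes. acc=0xC
Byte[4]=93: continuation. acc=(acc<<6)|0x13=0x313
Byte[5]=A7: continuation. acc=(acc<<6)|0x27=0xC4E7
Completed: cp=U+C4E7 (starts at byte 3)
Byte[6]=F0: 4-byte lead, need 3 cont bytes. acc=0x0
Byte[7]=A9: continuation. acc=(acc<<6)|0x29=0x29
Byte[8]=93: continuation. acc=(acc<<6)|0x13=0xA53
Byte[9]=8C: continuation. acc=(acc<<6)|0x0C=0x294CC
Completed: cp=U+294CC (starts at byte 6)
Byte[10]=36: 1-byte ASCII. cp=U+0036
Byte[11]=3E: 1-byte ASCII. cp=U+003E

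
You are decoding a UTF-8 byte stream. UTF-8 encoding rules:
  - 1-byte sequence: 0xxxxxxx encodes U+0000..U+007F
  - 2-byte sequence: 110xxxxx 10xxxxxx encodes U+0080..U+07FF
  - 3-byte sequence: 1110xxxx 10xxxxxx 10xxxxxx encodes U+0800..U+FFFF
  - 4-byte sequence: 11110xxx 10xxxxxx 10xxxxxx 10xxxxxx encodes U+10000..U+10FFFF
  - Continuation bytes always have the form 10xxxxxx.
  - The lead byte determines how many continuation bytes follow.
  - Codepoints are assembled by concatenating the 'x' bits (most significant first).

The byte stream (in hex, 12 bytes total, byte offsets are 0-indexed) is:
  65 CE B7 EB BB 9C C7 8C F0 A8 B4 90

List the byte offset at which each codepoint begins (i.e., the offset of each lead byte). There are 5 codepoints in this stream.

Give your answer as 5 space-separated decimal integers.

Answer: 0 1 3 6 8

Derivation:
Byte[0]=65: 1-byte ASCII. cp=U+0065
Byte[1]=CE: 2-byte lead, need 1 cont bytes. acc=0xE
Byte[2]=B7: continuation. acc=(acc<<6)|0x37=0x3B7
Completed: cp=U+03B7 (starts at byte 1)
Byte[3]=EB: 3-byte lead, need 2 cont bytes. acc=0xB
Byte[4]=BB: continuation. acc=(acc<<6)|0x3B=0x2FB
Byte[5]=9C: continuation. acc=(acc<<6)|0x1C=0xBEDC
Completed: cp=U+BEDC (starts at byte 3)
Byte[6]=C7: 2-byte lead, need 1 cont bytes. acc=0x7
Byte[7]=8C: continuation. acc=(acc<<6)|0x0C=0x1CC
Completed: cp=U+01CC (starts at byte 6)
Byte[8]=F0: 4-byte lead, need 3 cont bytes. acc=0x0
Byte[9]=A8: continuation. acc=(acc<<6)|0x28=0x28
Byte[10]=B4: continuation. acc=(acc<<6)|0x34=0xA34
Byte[11]=90: continuation. acc=(acc<<6)|0x10=0x28D10
Completed: cp=U+28D10 (starts at byte 8)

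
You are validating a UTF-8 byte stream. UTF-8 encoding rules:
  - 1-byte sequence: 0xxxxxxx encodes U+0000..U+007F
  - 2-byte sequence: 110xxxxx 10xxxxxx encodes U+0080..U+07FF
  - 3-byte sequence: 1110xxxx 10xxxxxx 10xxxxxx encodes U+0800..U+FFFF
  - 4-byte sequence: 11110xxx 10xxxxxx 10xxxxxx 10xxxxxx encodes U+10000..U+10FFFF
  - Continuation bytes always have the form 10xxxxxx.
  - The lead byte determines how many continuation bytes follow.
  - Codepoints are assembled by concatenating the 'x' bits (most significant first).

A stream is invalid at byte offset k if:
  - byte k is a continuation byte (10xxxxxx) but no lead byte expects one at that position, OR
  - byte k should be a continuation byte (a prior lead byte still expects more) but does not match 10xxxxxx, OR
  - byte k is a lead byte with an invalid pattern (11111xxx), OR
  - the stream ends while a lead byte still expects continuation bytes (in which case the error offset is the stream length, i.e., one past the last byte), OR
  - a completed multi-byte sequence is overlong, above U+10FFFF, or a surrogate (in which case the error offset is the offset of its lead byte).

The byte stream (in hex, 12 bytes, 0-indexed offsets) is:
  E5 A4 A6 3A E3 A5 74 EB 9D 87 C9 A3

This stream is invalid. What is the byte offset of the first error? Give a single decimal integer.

Byte[0]=E5: 3-byte lead, need 2 cont bytes. acc=0x5
Byte[1]=A4: continuation. acc=(acc<<6)|0x24=0x164
Byte[2]=A6: continuation. acc=(acc<<6)|0x26=0x5926
Completed: cp=U+5926 (starts at byte 0)
Byte[3]=3A: 1-byte ASCII. cp=U+003A
Byte[4]=E3: 3-byte lead, need 2 cont bytes. acc=0x3
Byte[5]=A5: continuation. acc=(acc<<6)|0x25=0xE5
Byte[6]=74: expected 10xxxxxx continuation. INVALID

Answer: 6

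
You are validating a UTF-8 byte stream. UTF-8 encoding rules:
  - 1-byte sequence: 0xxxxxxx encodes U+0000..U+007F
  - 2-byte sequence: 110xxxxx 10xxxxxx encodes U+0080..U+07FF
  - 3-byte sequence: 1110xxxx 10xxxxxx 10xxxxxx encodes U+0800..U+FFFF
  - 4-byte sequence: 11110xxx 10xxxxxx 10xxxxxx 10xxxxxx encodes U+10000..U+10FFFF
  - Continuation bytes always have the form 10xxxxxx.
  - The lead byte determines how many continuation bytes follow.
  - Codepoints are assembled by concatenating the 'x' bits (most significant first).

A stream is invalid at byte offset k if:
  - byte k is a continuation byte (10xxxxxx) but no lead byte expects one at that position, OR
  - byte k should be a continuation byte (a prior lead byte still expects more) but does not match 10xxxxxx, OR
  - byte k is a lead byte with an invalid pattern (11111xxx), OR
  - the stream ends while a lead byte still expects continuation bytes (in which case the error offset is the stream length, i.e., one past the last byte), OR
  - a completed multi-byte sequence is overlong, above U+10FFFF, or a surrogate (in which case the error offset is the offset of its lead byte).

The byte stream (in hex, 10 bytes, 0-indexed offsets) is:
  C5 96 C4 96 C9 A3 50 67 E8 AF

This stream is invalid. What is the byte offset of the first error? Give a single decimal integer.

Byte[0]=C5: 2-byte lead, need 1 cont bytes. acc=0x5
Byte[1]=96: continuation. acc=(acc<<6)|0x16=0x156
Completed: cp=U+0156 (starts at byte 0)
Byte[2]=C4: 2-byte lead, need 1 cont bytes. acc=0x4
Byte[3]=96: continuation. acc=(acc<<6)|0x16=0x116
Completed: cp=U+0116 (starts at byte 2)
Byte[4]=C9: 2-byte lead, need 1 cont bytes. acc=0x9
Byte[5]=A3: continuation. acc=(acc<<6)|0x23=0x263
Completed: cp=U+0263 (starts at byte 4)
Byte[6]=50: 1-byte ASCII. cp=U+0050
Byte[7]=67: 1-byte ASCII. cp=U+0067
Byte[8]=E8: 3-byte lead, need 2 cont bytes. acc=0x8
Byte[9]=AF: continuation. acc=(acc<<6)|0x2F=0x22F
Byte[10]: stream ended, expected continuation. INVALID

Answer: 10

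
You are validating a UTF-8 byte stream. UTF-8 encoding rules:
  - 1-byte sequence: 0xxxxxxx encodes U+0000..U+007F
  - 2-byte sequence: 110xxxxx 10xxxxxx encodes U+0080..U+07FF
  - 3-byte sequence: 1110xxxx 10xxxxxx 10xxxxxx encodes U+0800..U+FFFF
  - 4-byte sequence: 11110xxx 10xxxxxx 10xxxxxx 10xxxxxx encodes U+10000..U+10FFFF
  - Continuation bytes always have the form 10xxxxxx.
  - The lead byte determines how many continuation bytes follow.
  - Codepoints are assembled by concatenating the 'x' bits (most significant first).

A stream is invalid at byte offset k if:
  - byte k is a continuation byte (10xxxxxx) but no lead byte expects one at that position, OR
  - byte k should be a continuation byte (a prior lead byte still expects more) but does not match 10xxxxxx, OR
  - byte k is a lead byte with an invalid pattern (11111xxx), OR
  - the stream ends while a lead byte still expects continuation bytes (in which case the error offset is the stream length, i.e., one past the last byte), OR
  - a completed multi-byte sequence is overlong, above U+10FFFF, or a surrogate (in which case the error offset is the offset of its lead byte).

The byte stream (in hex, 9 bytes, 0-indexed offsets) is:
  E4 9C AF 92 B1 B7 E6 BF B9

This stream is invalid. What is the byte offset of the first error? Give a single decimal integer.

Answer: 3

Derivation:
Byte[0]=E4: 3-byte lead, need 2 cont bytes. acc=0x4
Byte[1]=9C: continuation. acc=(acc<<6)|0x1C=0x11C
Byte[2]=AF: continuation. acc=(acc<<6)|0x2F=0x472F
Completed: cp=U+472F (starts at byte 0)
Byte[3]=92: INVALID lead byte (not 0xxx/110x/1110/11110)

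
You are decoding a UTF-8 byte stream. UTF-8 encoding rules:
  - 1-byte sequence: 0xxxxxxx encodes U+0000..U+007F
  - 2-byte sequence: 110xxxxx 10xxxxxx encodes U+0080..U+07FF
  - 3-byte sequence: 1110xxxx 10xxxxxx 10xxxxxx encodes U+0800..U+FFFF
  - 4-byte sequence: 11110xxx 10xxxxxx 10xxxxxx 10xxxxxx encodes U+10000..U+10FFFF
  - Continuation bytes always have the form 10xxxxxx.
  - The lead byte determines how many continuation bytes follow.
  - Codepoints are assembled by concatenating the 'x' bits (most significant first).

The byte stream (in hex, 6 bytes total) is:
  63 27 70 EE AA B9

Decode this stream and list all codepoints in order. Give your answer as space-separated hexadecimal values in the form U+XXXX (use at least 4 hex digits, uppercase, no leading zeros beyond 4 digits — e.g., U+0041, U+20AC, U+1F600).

Byte[0]=63: 1-byte ASCII. cp=U+0063
Byte[1]=27: 1-byte ASCII. cp=U+0027
Byte[2]=70: 1-byte ASCII. cp=U+0070
Byte[3]=EE: 3-byte lead, need 2 cont bytes. acc=0xE
Byte[4]=AA: continuation. acc=(acc<<6)|0x2A=0x3AA
Byte[5]=B9: continuation. acc=(acc<<6)|0x39=0xEAB9
Completed: cp=U+EAB9 (starts at byte 3)

Answer: U+0063 U+0027 U+0070 U+EAB9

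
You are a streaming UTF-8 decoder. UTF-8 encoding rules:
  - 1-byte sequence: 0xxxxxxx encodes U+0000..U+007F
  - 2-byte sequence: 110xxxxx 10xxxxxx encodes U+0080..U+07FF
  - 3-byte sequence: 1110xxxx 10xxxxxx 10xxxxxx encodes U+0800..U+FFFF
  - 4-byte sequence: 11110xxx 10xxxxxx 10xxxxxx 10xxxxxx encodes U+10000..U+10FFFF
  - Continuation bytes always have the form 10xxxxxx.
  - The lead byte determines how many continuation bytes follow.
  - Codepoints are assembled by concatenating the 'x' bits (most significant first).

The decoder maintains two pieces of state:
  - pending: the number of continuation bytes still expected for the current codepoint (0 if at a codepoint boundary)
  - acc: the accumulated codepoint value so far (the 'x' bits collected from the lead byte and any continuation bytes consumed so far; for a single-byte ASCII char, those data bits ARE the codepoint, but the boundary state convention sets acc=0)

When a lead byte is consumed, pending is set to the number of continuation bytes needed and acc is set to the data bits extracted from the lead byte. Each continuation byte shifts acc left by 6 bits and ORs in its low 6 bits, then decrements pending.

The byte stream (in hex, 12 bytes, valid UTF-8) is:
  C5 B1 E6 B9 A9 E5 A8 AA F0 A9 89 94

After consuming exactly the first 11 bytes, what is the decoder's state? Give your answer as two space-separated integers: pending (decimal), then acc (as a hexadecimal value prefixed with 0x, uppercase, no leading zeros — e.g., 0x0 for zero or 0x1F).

Byte[0]=C5: 2-byte lead. pending=1, acc=0x5
Byte[1]=B1: continuation. acc=(acc<<6)|0x31=0x171, pending=0
Byte[2]=E6: 3-byte lead. pending=2, acc=0x6
Byte[3]=B9: continuation. acc=(acc<<6)|0x39=0x1B9, pending=1
Byte[4]=A9: continuation. acc=(acc<<6)|0x29=0x6E69, pending=0
Byte[5]=E5: 3-byte lead. pending=2, acc=0x5
Byte[6]=A8: continuation. acc=(acc<<6)|0x28=0x168, pending=1
Byte[7]=AA: continuation. acc=(acc<<6)|0x2A=0x5A2A, pending=0
Byte[8]=F0: 4-byte lead. pending=3, acc=0x0
Byte[9]=A9: continuation. acc=(acc<<6)|0x29=0x29, pending=2
Byte[10]=89: continuation. acc=(acc<<6)|0x09=0xA49, pending=1

Answer: 1 0xA49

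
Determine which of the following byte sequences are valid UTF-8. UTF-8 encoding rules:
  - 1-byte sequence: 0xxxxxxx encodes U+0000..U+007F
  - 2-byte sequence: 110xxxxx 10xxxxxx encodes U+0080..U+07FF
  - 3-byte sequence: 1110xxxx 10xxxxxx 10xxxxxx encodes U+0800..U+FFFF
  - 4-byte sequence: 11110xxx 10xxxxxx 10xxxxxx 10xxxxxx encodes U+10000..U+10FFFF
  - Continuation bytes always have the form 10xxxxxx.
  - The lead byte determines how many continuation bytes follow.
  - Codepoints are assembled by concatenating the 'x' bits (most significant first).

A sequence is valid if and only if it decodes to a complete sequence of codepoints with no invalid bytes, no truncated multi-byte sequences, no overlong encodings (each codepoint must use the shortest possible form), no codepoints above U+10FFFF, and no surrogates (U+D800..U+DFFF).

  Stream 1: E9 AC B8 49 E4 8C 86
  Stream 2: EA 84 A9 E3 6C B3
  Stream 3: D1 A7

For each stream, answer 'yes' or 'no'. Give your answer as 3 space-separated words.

Answer: yes no yes

Derivation:
Stream 1: decodes cleanly. VALID
Stream 2: error at byte offset 4. INVALID
Stream 3: decodes cleanly. VALID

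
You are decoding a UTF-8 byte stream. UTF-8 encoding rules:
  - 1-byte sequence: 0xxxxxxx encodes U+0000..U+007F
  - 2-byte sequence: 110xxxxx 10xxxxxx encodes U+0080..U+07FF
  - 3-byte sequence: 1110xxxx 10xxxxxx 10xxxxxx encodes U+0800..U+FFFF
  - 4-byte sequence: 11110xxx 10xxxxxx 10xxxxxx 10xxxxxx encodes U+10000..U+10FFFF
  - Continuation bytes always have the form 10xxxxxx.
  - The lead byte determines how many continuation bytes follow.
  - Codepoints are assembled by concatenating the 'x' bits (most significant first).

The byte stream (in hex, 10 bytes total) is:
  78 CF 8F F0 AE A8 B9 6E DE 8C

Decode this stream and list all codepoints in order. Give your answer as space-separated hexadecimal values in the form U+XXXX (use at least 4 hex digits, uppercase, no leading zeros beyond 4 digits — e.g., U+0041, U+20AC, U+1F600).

Byte[0]=78: 1-byte ASCII. cp=U+0078
Byte[1]=CF: 2-byte lead, need 1 cont bytes. acc=0xF
Byte[2]=8F: continuation. acc=(acc<<6)|0x0F=0x3CF
Completed: cp=U+03CF (starts at byte 1)
Byte[3]=F0: 4-byte lead, need 3 cont bytes. acc=0x0
Byte[4]=AE: continuation. acc=(acc<<6)|0x2E=0x2E
Byte[5]=A8: continuation. acc=(acc<<6)|0x28=0xBA8
Byte[6]=B9: continuation. acc=(acc<<6)|0x39=0x2EA39
Completed: cp=U+2EA39 (starts at byte 3)
Byte[7]=6E: 1-byte ASCII. cp=U+006E
Byte[8]=DE: 2-byte lead, need 1 cont bytes. acc=0x1E
Byte[9]=8C: continuation. acc=(acc<<6)|0x0C=0x78C
Completed: cp=U+078C (starts at byte 8)

Answer: U+0078 U+03CF U+2EA39 U+006E U+078C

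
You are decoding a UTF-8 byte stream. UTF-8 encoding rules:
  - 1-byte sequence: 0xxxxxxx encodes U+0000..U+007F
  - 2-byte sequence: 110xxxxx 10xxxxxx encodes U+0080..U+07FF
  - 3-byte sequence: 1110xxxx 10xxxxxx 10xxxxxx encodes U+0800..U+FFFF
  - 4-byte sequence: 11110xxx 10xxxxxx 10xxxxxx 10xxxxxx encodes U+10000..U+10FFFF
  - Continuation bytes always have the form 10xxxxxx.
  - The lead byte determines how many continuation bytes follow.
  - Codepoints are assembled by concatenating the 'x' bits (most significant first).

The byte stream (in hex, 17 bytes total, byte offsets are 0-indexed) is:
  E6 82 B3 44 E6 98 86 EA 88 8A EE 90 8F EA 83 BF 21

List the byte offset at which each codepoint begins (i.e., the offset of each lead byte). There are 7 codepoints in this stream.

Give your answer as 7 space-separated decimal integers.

Byte[0]=E6: 3-byte lead, need 2 cont bytes. acc=0x6
Byte[1]=82: continuation. acc=(acc<<6)|0x02=0x182
Byte[2]=B3: continuation. acc=(acc<<6)|0x33=0x60B3
Completed: cp=U+60B3 (starts at byte 0)
Byte[3]=44: 1-byte ASCII. cp=U+0044
Byte[4]=E6: 3-byte lead, need 2 cont bytes. acc=0x6
Byte[5]=98: continuation. acc=(acc<<6)|0x18=0x198
Byte[6]=86: continuation. acc=(acc<<6)|0x06=0x6606
Completed: cp=U+6606 (starts at byte 4)
Byte[7]=EA: 3-byte lead, need 2 cont bytes. acc=0xA
Byte[8]=88: continuation. acc=(acc<<6)|0x08=0x288
Byte[9]=8A: continuation. acc=(acc<<6)|0x0A=0xA20A
Completed: cp=U+A20A (starts at byte 7)
Byte[10]=EE: 3-byte lead, need 2 cont bytes. acc=0xE
Byte[11]=90: continuation. acc=(acc<<6)|0x10=0x390
Byte[12]=8F: continuation. acc=(acc<<6)|0x0F=0xE40F
Completed: cp=U+E40F (starts at byte 10)
Byte[13]=EA: 3-byte lead, need 2 cont bytes. acc=0xA
Byte[14]=83: continuation. acc=(acc<<6)|0x03=0x283
Byte[15]=BF: continuation. acc=(acc<<6)|0x3F=0xA0FF
Completed: cp=U+A0FF (starts at byte 13)
Byte[16]=21: 1-byte ASCII. cp=U+0021

Answer: 0 3 4 7 10 13 16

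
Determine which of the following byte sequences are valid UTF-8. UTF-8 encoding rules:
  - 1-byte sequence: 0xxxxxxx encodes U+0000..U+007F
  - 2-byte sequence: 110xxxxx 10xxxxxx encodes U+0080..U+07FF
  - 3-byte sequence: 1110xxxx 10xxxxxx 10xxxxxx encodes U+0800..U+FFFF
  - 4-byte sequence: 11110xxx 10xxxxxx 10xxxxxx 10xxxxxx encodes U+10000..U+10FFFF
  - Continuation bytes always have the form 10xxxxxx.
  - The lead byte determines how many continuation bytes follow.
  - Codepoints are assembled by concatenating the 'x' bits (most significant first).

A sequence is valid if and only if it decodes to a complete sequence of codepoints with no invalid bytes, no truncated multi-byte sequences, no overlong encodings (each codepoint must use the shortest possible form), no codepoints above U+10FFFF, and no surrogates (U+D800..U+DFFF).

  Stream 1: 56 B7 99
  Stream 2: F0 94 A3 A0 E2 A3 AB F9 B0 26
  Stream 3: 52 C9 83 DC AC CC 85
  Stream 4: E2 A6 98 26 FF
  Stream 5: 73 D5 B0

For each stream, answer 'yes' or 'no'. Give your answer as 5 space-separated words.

Answer: no no yes no yes

Derivation:
Stream 1: error at byte offset 1. INVALID
Stream 2: error at byte offset 7. INVALID
Stream 3: decodes cleanly. VALID
Stream 4: error at byte offset 4. INVALID
Stream 5: decodes cleanly. VALID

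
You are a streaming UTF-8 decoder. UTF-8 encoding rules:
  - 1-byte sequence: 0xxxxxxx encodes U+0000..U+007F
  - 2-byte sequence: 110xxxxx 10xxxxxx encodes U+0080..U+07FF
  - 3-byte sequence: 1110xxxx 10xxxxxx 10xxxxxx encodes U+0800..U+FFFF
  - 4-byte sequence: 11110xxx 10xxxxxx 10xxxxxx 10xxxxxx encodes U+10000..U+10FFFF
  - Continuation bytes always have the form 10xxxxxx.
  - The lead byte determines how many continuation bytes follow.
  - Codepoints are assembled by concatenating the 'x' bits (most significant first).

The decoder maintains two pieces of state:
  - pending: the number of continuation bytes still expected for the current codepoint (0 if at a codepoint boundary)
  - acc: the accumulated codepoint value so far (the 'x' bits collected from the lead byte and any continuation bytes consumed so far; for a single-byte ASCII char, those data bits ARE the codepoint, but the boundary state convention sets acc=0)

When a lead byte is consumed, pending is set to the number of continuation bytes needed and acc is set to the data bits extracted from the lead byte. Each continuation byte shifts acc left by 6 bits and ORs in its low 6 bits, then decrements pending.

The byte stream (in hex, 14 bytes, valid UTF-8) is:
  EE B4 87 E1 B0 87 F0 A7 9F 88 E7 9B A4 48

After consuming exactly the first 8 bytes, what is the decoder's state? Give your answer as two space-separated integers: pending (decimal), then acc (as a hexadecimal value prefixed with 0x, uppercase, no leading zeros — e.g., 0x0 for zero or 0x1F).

Answer: 2 0x27

Derivation:
Byte[0]=EE: 3-byte lead. pending=2, acc=0xE
Byte[1]=B4: continuation. acc=(acc<<6)|0x34=0x3B4, pending=1
Byte[2]=87: continuation. acc=(acc<<6)|0x07=0xED07, pending=0
Byte[3]=E1: 3-byte lead. pending=2, acc=0x1
Byte[4]=B0: continuation. acc=(acc<<6)|0x30=0x70, pending=1
Byte[5]=87: continuation. acc=(acc<<6)|0x07=0x1C07, pending=0
Byte[6]=F0: 4-byte lead. pending=3, acc=0x0
Byte[7]=A7: continuation. acc=(acc<<6)|0x27=0x27, pending=2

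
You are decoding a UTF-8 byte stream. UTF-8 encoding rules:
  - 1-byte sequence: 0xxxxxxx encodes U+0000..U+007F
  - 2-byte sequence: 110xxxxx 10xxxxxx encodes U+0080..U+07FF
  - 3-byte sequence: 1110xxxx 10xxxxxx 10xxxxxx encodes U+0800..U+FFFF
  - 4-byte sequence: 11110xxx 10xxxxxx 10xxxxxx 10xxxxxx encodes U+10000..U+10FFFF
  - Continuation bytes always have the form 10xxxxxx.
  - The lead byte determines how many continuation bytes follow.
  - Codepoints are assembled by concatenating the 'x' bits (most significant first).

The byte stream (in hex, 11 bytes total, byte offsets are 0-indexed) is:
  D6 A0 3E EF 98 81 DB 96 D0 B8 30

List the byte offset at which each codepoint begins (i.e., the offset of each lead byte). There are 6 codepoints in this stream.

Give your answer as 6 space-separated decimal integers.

Byte[0]=D6: 2-byte lead, need 1 cont bytes. acc=0x16
Byte[1]=A0: continuation. acc=(acc<<6)|0x20=0x5A0
Completed: cp=U+05A0 (starts at byte 0)
Byte[2]=3E: 1-byte ASCII. cp=U+003E
Byte[3]=EF: 3-byte lead, need 2 cont bytes. acc=0xF
Byte[4]=98: continuation. acc=(acc<<6)|0x18=0x3D8
Byte[5]=81: continuation. acc=(acc<<6)|0x01=0xF601
Completed: cp=U+F601 (starts at byte 3)
Byte[6]=DB: 2-byte lead, need 1 cont bytes. acc=0x1B
Byte[7]=96: continuation. acc=(acc<<6)|0x16=0x6D6
Completed: cp=U+06D6 (starts at byte 6)
Byte[8]=D0: 2-byte lead, need 1 cont bytes. acc=0x10
Byte[9]=B8: continuation. acc=(acc<<6)|0x38=0x438
Completed: cp=U+0438 (starts at byte 8)
Byte[10]=30: 1-byte ASCII. cp=U+0030

Answer: 0 2 3 6 8 10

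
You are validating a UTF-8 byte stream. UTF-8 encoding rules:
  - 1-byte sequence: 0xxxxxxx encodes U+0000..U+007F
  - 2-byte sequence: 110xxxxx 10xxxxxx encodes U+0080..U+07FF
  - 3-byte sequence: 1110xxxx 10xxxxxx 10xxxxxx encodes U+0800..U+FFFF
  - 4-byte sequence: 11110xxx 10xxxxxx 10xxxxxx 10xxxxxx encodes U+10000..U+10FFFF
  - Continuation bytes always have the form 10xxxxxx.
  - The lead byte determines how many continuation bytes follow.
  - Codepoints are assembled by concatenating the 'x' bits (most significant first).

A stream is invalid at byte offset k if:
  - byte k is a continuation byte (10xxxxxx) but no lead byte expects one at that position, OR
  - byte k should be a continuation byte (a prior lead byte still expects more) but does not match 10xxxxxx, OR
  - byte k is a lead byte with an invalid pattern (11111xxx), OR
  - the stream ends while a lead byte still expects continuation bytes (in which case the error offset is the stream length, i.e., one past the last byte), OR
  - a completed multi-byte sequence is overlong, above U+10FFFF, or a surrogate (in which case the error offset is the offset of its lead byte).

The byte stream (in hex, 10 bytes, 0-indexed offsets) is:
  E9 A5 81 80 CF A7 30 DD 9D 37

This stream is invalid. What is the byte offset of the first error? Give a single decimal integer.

Answer: 3

Derivation:
Byte[0]=E9: 3-byte lead, need 2 cont bytes. acc=0x9
Byte[1]=A5: continuation. acc=(acc<<6)|0x25=0x265
Byte[2]=81: continuation. acc=(acc<<6)|0x01=0x9941
Completed: cp=U+9941 (starts at byte 0)
Byte[3]=80: INVALID lead byte (not 0xxx/110x/1110/11110)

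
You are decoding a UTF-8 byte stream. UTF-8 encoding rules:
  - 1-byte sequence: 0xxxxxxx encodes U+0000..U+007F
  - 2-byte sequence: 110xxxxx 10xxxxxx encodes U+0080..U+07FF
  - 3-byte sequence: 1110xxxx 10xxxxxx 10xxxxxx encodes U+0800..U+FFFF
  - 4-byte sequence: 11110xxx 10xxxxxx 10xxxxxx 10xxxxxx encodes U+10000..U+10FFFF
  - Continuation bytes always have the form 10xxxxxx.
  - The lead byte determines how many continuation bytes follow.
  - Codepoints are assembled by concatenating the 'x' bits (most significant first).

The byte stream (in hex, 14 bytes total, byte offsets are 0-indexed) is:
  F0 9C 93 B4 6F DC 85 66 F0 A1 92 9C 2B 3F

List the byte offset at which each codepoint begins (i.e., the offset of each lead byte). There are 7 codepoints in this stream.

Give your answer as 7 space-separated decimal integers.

Byte[0]=F0: 4-byte lead, need 3 cont bytes. acc=0x0
Byte[1]=9C: continuation. acc=(acc<<6)|0x1C=0x1C
Byte[2]=93: continuation. acc=(acc<<6)|0x13=0x713
Byte[3]=B4: continuation. acc=(acc<<6)|0x34=0x1C4F4
Completed: cp=U+1C4F4 (starts at byte 0)
Byte[4]=6F: 1-byte ASCII. cp=U+006F
Byte[5]=DC: 2-byte lead, need 1 cont bytes. acc=0x1C
Byte[6]=85: continuation. acc=(acc<<6)|0x05=0x705
Completed: cp=U+0705 (starts at byte 5)
Byte[7]=66: 1-byte ASCII. cp=U+0066
Byte[8]=F0: 4-byte lead, need 3 cont bytes. acc=0x0
Byte[9]=A1: continuation. acc=(acc<<6)|0x21=0x21
Byte[10]=92: continuation. acc=(acc<<6)|0x12=0x852
Byte[11]=9C: continuation. acc=(acc<<6)|0x1C=0x2149C
Completed: cp=U+2149C (starts at byte 8)
Byte[12]=2B: 1-byte ASCII. cp=U+002B
Byte[13]=3F: 1-byte ASCII. cp=U+003F

Answer: 0 4 5 7 8 12 13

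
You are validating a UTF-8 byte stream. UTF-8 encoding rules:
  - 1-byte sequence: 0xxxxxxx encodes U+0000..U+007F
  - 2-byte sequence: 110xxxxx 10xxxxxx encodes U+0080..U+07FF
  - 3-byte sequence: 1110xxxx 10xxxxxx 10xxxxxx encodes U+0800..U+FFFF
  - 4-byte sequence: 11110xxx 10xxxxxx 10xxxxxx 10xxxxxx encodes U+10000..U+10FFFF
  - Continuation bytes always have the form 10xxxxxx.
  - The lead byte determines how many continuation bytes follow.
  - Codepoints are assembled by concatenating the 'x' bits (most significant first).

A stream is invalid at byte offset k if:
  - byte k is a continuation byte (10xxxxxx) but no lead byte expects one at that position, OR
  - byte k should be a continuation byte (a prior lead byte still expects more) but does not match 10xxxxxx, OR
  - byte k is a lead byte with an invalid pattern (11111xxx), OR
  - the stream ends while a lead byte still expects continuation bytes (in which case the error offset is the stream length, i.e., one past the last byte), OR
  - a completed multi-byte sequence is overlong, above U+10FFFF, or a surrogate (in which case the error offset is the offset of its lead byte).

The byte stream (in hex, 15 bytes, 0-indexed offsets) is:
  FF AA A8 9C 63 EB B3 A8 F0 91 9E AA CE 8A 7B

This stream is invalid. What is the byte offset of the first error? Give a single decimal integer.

Answer: 0

Derivation:
Byte[0]=FF: INVALID lead byte (not 0xxx/110x/1110/11110)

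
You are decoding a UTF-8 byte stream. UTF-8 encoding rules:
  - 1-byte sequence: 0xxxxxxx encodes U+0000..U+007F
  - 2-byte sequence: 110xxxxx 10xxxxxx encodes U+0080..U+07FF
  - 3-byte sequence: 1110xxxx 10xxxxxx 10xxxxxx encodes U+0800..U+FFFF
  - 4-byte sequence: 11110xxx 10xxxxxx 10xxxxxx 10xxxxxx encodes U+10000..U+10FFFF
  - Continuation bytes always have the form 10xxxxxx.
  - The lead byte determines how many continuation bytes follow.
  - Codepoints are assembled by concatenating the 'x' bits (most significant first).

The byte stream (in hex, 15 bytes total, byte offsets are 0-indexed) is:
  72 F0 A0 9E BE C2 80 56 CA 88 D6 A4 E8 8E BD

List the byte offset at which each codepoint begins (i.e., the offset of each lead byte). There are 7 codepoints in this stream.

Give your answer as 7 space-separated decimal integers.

Answer: 0 1 5 7 8 10 12

Derivation:
Byte[0]=72: 1-byte ASCII. cp=U+0072
Byte[1]=F0: 4-byte lead, need 3 cont bytes. acc=0x0
Byte[2]=A0: continuation. acc=(acc<<6)|0x20=0x20
Byte[3]=9E: continuation. acc=(acc<<6)|0x1E=0x81E
Byte[4]=BE: continuation. acc=(acc<<6)|0x3E=0x207BE
Completed: cp=U+207BE (starts at byte 1)
Byte[5]=C2: 2-byte lead, need 1 cont bytes. acc=0x2
Byte[6]=80: continuation. acc=(acc<<6)|0x00=0x80
Completed: cp=U+0080 (starts at byte 5)
Byte[7]=56: 1-byte ASCII. cp=U+0056
Byte[8]=CA: 2-byte lead, need 1 cont bytes. acc=0xA
Byte[9]=88: continuation. acc=(acc<<6)|0x08=0x288
Completed: cp=U+0288 (starts at byte 8)
Byte[10]=D6: 2-byte lead, need 1 cont bytes. acc=0x16
Byte[11]=A4: continuation. acc=(acc<<6)|0x24=0x5A4
Completed: cp=U+05A4 (starts at byte 10)
Byte[12]=E8: 3-byte lead, need 2 cont bytes. acc=0x8
Byte[13]=8E: continuation. acc=(acc<<6)|0x0E=0x20E
Byte[14]=BD: continuation. acc=(acc<<6)|0x3D=0x83BD
Completed: cp=U+83BD (starts at byte 12)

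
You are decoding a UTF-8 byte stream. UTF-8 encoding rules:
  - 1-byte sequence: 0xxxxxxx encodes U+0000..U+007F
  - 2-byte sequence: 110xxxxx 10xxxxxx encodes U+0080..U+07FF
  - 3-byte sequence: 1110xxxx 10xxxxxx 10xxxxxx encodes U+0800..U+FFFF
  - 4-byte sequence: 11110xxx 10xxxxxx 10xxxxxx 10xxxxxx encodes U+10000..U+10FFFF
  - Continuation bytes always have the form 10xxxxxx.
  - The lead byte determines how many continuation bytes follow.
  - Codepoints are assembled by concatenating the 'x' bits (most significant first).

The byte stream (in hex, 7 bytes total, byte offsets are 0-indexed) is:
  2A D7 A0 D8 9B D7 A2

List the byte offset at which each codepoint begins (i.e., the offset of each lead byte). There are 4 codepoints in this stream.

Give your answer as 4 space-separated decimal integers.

Byte[0]=2A: 1-byte ASCII. cp=U+002A
Byte[1]=D7: 2-byte lead, need 1 cont bytes. acc=0x17
Byte[2]=A0: continuation. acc=(acc<<6)|0x20=0x5E0
Completed: cp=U+05E0 (starts at byte 1)
Byte[3]=D8: 2-byte lead, need 1 cont bytes. acc=0x18
Byte[4]=9B: continuation. acc=(acc<<6)|0x1B=0x61B
Completed: cp=U+061B (starts at byte 3)
Byte[5]=D7: 2-byte lead, need 1 cont bytes. acc=0x17
Byte[6]=A2: continuation. acc=(acc<<6)|0x22=0x5E2
Completed: cp=U+05E2 (starts at byte 5)

Answer: 0 1 3 5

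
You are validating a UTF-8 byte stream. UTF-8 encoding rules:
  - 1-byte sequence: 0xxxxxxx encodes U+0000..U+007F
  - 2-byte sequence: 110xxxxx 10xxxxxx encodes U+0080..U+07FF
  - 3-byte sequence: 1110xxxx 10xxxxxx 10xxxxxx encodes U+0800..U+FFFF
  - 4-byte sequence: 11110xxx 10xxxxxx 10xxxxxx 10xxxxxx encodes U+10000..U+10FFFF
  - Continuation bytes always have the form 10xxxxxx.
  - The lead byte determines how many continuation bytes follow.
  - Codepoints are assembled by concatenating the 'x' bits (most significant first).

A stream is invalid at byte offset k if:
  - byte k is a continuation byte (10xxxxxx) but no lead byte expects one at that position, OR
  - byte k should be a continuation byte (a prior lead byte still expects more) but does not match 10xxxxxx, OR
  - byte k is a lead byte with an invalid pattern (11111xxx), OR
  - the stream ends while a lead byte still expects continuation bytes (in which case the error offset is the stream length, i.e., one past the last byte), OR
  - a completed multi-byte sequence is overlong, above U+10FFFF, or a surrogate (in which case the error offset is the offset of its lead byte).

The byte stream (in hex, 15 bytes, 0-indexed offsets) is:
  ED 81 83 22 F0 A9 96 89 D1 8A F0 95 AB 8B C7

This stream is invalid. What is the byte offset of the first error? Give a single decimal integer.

Byte[0]=ED: 3-byte lead, need 2 cont bytes. acc=0xD
Byte[1]=81: continuation. acc=(acc<<6)|0x01=0x341
Byte[2]=83: continuation. acc=(acc<<6)|0x03=0xD043
Completed: cp=U+D043 (starts at byte 0)
Byte[3]=22: 1-byte ASCII. cp=U+0022
Byte[4]=F0: 4-byte lead, need 3 cont bytes. acc=0x0
Byte[5]=A9: continuation. acc=(acc<<6)|0x29=0x29
Byte[6]=96: continuation. acc=(acc<<6)|0x16=0xA56
Byte[7]=89: continuation. acc=(acc<<6)|0x09=0x29589
Completed: cp=U+29589 (starts at byte 4)
Byte[8]=D1: 2-byte lead, need 1 cont bytes. acc=0x11
Byte[9]=8A: continuation. acc=(acc<<6)|0x0A=0x44A
Completed: cp=U+044A (starts at byte 8)
Byte[10]=F0: 4-byte lead, need 3 cont bytes. acc=0x0
Byte[11]=95: continuation. acc=(acc<<6)|0x15=0x15
Byte[12]=AB: continuation. acc=(acc<<6)|0x2B=0x56B
Byte[13]=8B: continuation. acc=(acc<<6)|0x0B=0x15ACB
Completed: cp=U+15ACB (starts at byte 10)
Byte[14]=C7: 2-byte lead, need 1 cont bytes. acc=0x7
Byte[15]: stream ended, expected continuation. INVALID

Answer: 15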